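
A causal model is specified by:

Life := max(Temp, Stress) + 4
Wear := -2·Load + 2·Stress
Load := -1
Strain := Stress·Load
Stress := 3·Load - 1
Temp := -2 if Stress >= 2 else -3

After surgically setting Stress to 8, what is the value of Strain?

The intervention breaks the incoming arrows to Stress: Stress := 3·Load - 1 no longer applies, and Stress = 8.
Strain = Stress·Load  [with Stress=8, Load=-1]  = -8

-8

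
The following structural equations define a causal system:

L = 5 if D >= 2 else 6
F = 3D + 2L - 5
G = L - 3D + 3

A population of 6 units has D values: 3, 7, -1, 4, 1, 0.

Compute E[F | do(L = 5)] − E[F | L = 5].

The intervention sets L=5 in all 6 units regardless of D. Recomputing F per unit gives 14, 26, 2, 17, 8, 5; average 12.
Conditioning on L=5 selects the 3 unit(s) with D ∈ {3, 7, 4}. Their F values: 14, 26, 17. Mean = 19.
Difference = 12 − 19 = -7.

-7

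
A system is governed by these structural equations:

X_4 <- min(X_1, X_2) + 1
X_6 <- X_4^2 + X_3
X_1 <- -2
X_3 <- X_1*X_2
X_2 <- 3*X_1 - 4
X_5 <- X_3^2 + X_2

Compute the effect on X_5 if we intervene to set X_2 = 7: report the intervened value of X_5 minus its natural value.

do(X_2=7) replaces the equation X_2 <- 3*X_1 - 4 with the constant X_2 = 7.
X_3 = X_1*X_2  [with X_1=-2, X_2=7]  = -14
X_5 = X_3^2 + X_2  [with X_3=-14, X_2=7]  = 203
Without intervention: X_2 = 3*X_1 - 4  [with X_1=-2]  = -10; X_3 = X_1*X_2  [with X_1=-2, X_2=-10]  = 20; X_5 = X_3^2 + X_2  [with X_3=20, X_2=-10]  = 390.
Change = 203 − 390 = -187.

-187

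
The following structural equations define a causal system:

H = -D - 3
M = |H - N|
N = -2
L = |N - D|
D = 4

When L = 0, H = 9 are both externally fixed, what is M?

11

Under do(L = 0, H = 9), each intervened variable's structural equation is replaced by its fixed value.
M = |H - N|  [with H=9, N=-2]  = 11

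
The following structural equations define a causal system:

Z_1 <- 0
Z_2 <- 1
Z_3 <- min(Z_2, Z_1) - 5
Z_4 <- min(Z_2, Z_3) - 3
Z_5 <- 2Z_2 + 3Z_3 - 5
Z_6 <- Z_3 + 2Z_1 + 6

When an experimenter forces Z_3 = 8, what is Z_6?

14

The intervention breaks the incoming arrows to Z_3: Z_3 <- min(Z_2, Z_1) - 5 no longer applies, and Z_3 = 8.
Z_6 = Z_3 + 2Z_1 + 6  [with Z_3=8, Z_1=0]  = 14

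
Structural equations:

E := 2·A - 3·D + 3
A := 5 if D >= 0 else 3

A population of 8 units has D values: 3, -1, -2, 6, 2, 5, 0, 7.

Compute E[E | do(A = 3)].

1.5

Every unit gets A=3 under the intervention. E values become 0, 12, 15, -9, 3, -6, 9, -12; E[E|do(A=3)] = 1.5.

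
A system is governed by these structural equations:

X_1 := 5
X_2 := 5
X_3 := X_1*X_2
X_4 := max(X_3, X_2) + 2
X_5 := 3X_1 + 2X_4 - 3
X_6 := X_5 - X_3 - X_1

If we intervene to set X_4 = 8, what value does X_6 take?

-2

Under do(X_4=8), the mechanism X_4 := max(X_3, X_2) + 2 is discarded; X_4 is fixed at 8.
X_3 = X_1*X_2  [with X_1=5, X_2=5]  = 25
X_5 = 3X_1 + 2X_4 - 3  [with X_1=5, X_4=8]  = 28
X_6 = X_5 - X_3 - X_1  [with X_5=28, X_3=25, X_1=5]  = -2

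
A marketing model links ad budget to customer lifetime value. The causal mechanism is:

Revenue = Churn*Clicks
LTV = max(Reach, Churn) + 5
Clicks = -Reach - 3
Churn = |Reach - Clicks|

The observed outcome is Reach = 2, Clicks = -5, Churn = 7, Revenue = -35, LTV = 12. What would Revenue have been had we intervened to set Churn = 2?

The intervention breaks the incoming arrows to Churn: Churn = |Reach - Clicks| no longer applies, and Churn = 2.
Clicks = -Reach - 3  [with Reach=2]  = -5
Revenue = Churn*Clicks  [with Churn=2, Clicks=-5]  = -10

-10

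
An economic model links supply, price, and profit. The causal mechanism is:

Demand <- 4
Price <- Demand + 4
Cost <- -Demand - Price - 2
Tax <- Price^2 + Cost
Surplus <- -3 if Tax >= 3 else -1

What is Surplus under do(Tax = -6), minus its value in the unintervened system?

Intervening sets Tax = -6 and removes its equation (Tax <- Price^2 + Cost).
Surplus = -3 if Tax >= 3 else -1  [with Tax=-6]  = -1
Without intervention: Price = Demand + 4  [with Demand=4]  = 8; Cost = -Demand - Price - 2  [with Demand=4, Price=8]  = -14; Tax = Price^2 + Cost  [with Price=8, Cost=-14]  = 50; Surplus = -3 if Tax >= 3 else -1  [with Tax=50]  = -3.
Change = -1 − (-3) = 2.

2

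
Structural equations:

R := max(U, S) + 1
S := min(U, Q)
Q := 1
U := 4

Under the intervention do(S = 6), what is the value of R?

The intervention breaks the incoming arrows to S: S := min(U, Q) no longer applies, and S = 6.
R = max(U, S) + 1  [with U=4, S=6]  = 7

7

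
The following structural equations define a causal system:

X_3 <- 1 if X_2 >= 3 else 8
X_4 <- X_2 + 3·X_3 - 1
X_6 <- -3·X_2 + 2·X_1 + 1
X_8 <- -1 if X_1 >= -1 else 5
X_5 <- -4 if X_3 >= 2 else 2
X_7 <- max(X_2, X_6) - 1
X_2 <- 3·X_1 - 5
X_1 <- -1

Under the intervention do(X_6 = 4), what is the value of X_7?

3

Intervening sets X_6 = 4 and removes its equation (X_6 <- -3·X_2 + 2·X_1 + 1).
X_2 = 3·X_1 - 5  [with X_1=-1]  = -8
X_7 = max(X_2, X_6) - 1  [with X_2=-8, X_6=4]  = 3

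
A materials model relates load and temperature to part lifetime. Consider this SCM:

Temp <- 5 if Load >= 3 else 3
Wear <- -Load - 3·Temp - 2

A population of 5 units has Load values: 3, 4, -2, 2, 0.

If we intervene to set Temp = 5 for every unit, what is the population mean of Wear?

The intervention sets Temp=5 in all 5 units regardless of Load. Recomputing Wear per unit gives -20, -21, -15, -19, -17; average -18.4.

-18.4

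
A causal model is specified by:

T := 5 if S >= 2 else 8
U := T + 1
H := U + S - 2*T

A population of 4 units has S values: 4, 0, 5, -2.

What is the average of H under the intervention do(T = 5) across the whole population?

-2.25

The intervention sets T=5 in all 4 units regardless of S. Recomputing H per unit gives 0, -4, 1, -6; average -2.25.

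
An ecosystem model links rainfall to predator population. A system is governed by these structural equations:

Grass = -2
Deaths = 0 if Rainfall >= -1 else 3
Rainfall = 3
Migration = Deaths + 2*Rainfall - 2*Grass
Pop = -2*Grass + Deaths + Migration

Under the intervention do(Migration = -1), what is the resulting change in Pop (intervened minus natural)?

-11

Intervening sets Migration = -1 and removes its equation (Migration = Deaths + 2*Rainfall - 2*Grass).
Deaths = 0 if Rainfall >= -1 else 3  [with Rainfall=3]  = 0
Pop = -2*Grass + Deaths + Migration  [with Grass=-2, Deaths=0, Migration=-1]  = 3
Without intervention: Deaths = 0 if Rainfall >= -1 else 3  [with Rainfall=3]  = 0; Migration = Deaths + 2*Rainfall - 2*Grass  [with Deaths=0, Rainfall=3, Grass=-2]  = 10; Pop = -2*Grass + Deaths + Migration  [with Grass=-2, Deaths=0, Migration=10]  = 14.
Change = 3 − 14 = -11.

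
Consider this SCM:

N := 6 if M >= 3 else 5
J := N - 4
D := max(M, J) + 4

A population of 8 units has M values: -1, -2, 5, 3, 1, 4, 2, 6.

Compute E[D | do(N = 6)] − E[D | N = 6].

Under do(N=6), N's equation is replaced by N=6 for every unit. Per-unit D: 6, 6, 9, 7, 6, 8, 6, 10. Mean = 7.25.
Observing N=6 restricts to units where N's equation naturally yields 6: M ∈ {5, 3, 4, 6}. In that subpopulation D = 9, 7, 8, 10, mean 8.5.
Difference = 7.25 − 8.5 = -1.25.

-1.25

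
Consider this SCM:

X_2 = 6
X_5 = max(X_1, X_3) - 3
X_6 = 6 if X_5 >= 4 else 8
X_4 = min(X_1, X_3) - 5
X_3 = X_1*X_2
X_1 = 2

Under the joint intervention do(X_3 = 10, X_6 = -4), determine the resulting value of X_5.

The joint intervention fixes X_3 = 10, X_6 = -4, removing each variable's own equation.
X_5 = max(X_1, X_3) - 3  [with X_1=2, X_3=10]  = 7

7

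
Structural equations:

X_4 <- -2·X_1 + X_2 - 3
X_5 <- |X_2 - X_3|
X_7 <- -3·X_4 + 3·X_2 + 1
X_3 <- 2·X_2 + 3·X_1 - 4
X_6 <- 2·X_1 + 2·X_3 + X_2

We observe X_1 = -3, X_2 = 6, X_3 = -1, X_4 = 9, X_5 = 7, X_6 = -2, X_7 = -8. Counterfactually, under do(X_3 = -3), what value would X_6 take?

The intervention breaks the incoming arrows to X_3: X_3 <- 2·X_2 + 3·X_1 - 4 no longer applies, and X_3 = -3.
X_6 = 2·X_1 + 2·X_3 + X_2  [with X_1=-3, X_3=-3, X_2=6]  = -6

-6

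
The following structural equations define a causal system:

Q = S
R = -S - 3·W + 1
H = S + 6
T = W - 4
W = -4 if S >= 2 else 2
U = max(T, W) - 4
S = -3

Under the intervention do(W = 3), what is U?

Under do(W=3), the mechanism W = -4 if S >= 2 else 2 is discarded; W is fixed at 3.
T = W - 4  [with W=3]  = -1
U = max(T, W) - 4  [with T=-1, W=3]  = -1

-1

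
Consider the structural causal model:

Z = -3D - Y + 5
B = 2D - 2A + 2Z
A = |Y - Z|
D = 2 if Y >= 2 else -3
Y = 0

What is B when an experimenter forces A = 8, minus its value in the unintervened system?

12

Intervening sets A = 8 and removes its equation (A = |Y - Z|).
D = 2 if Y >= 2 else -3  [with Y=0]  = -3
Z = -3D - Y + 5  [with D=-3, Y=0]  = 14
B = 2D - 2A + 2Z  [with D=-3, A=8, Z=14]  = 6
Without intervention: D = 2 if Y >= 2 else -3  [with Y=0]  = -3; Z = -3D - Y + 5  [with D=-3, Y=0]  = 14; A = |Y - Z|  [with Y=0, Z=14]  = 14; B = 2D - 2A + 2Z  [with D=-3, A=14, Z=14]  = -6.
Change = 6 − (-6) = 12.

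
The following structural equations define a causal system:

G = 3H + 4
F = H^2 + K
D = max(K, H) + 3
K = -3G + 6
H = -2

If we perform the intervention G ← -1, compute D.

12

do(G=-1) replaces the equation G = 3H + 4 with the constant G = -1.
K = -3G + 6  [with G=-1]  = 9
D = max(K, H) + 3  [with K=9, H=-2]  = 12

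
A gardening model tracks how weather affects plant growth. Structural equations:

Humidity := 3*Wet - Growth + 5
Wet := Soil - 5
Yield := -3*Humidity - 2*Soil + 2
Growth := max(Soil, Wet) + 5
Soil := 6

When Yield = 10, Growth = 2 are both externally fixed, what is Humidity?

Under do(Yield = 10, Growth = 2), each intervened variable's structural equation is replaced by its fixed value.
Wet = Soil - 5  [with Soil=6]  = 1
Humidity = 3*Wet - Growth + 5  [with Wet=1, Growth=2]  = 6

6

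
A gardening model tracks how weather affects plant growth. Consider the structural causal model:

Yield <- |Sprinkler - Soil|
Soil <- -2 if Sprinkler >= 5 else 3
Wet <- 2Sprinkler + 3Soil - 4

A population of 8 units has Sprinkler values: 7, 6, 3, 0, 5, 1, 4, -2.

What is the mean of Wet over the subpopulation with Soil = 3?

Observing Soil=3 restricts to units where Soil's equation naturally yields 3: Sprinkler ∈ {3, 0, 1, 4, -2}. In that subpopulation Wet = 11, 5, 7, 13, 1, mean 7.4.

7.4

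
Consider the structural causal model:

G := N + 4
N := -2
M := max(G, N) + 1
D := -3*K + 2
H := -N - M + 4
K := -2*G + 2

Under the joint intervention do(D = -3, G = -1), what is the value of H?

The joint intervention fixes D = -3, G = -1, removing each variable's own equation.
M = max(G, N) + 1  [with G=-1, N=-2]  = 0
H = -N - M + 4  [with N=-2, M=0]  = 6

6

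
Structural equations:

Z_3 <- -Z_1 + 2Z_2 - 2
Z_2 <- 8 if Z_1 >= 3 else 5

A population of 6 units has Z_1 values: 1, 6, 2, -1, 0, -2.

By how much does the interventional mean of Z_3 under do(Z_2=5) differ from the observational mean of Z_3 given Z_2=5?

do(Z_2=5) breaks Z_2's dependence on Z_1. With Z_2=5 fixed, Z_3 across the units is 7, 2, 6, 9, 8, 10, mean 7.
Observing Z_2=5 restricts to units where Z_2's equation naturally yields 5: Z_1 ∈ {1, 2, -1, 0, -2}. In that subpopulation Z_3 = 7, 6, 9, 8, 10, mean 8.
Difference = 7 − 8 = -1.

-1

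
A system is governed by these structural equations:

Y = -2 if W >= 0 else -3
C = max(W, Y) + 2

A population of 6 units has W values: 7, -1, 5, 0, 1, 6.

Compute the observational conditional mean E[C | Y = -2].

5.8

Observing Y=-2 restricts to units where Y's equation naturally yields -2: W ∈ {7, 5, 0, 1, 6}. In that subpopulation C = 9, 7, 2, 3, 8, mean 5.8.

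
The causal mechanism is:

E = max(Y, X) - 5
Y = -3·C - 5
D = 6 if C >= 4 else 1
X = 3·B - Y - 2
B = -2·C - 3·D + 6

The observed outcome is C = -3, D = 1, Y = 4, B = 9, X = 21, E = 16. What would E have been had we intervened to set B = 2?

Under do(B=2), the mechanism B = -2·C - 3·D + 6 is discarded; B is fixed at 2.
Y = -3·C - 5  [with C=-3]  = 4
X = 3·B - Y - 2  [with B=2, Y=4]  = 0
E = max(Y, X) - 5  [with Y=4, X=0]  = -1

-1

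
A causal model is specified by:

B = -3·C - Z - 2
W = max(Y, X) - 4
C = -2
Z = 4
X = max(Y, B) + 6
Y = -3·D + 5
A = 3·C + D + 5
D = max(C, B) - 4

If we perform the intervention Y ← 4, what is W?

6

do(Y=4) replaces the equation Y = -3·D + 5 with the constant Y = 4.
B = -3·C - Z - 2  [with C=-2, Z=4]  = 0
X = max(Y, B) + 6  [with Y=4, B=0]  = 10
W = max(Y, X) - 4  [with Y=4, X=10]  = 6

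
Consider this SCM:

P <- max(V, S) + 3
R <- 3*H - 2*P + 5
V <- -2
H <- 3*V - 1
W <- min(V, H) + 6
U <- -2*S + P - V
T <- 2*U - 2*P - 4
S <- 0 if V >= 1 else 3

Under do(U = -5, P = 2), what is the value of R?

-20

Under do(U = -5, P = 2), each intervened variable's structural equation is replaced by its fixed value.
H = 3*V - 1  [with V=-2]  = -7
R = 3*H - 2*P + 5  [with H=-7, P=2]  = -20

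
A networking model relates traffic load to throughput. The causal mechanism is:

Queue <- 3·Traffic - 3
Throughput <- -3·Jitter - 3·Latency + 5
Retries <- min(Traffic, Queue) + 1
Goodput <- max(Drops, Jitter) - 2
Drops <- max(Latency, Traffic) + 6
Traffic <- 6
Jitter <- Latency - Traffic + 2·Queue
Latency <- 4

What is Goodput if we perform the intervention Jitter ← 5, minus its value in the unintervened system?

Intervening sets Jitter = 5 and removes its equation (Jitter <- Latency - Traffic + 2·Queue).
Drops = max(Latency, Traffic) + 6  [with Latency=4, Traffic=6]  = 12
Goodput = max(Drops, Jitter) - 2  [with Drops=12, Jitter=5]  = 10
Without intervention: Queue = 3·Traffic - 3  [with Traffic=6]  = 15; Drops = max(Latency, Traffic) + 6  [with Latency=4, Traffic=6]  = 12; Jitter = Latency - Traffic + 2·Queue  [with Latency=4, Traffic=6, Queue=15]  = 28; Goodput = max(Drops, Jitter) - 2  [with Drops=12, Jitter=28]  = 26.
Change = 10 − 26 = -16.

-16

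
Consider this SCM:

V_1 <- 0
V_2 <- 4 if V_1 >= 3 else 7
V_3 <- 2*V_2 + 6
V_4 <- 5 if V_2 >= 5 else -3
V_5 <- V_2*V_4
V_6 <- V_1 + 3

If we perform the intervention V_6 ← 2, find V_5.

do(V_6=2) replaces the equation V_6 <- V_1 + 3 with the constant V_6 = 2.
Since V_5 is not a descendant of the intervened variable, it is unaffected.
V_2 = 4 if V_1 >= 3 else 7  [with V_1=0]  = 7
V_4 = 5 if V_2 >= 5 else -3  [with V_2=7]  = 5
V_5 = V_2*V_4  [with V_2=7, V_4=5]  = 35

35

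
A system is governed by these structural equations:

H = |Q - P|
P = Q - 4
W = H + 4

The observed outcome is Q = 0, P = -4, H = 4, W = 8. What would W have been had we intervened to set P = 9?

Under do(P=9), the mechanism P = Q - 4 is discarded; P is fixed at 9.
H = |Q - P|  [with Q=0, P=9]  = 9
W = H + 4  [with H=9]  = 13

13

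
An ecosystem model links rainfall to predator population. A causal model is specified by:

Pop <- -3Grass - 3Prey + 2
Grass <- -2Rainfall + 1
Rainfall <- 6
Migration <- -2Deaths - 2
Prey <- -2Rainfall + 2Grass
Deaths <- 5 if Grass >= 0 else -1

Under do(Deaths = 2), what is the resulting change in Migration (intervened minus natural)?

-6

Intervening sets Deaths = 2 and removes its equation (Deaths <- 5 if Grass >= 0 else -1).
Migration = -2Deaths - 2  [with Deaths=2]  = -6
Without intervention: Grass = -2Rainfall + 1  [with Rainfall=6]  = -11; Deaths = 5 if Grass >= 0 else -1  [with Grass=-11]  = -1; Migration = -2Deaths - 2  [with Deaths=-1]  = 0.
Change = -6 − 0 = -6.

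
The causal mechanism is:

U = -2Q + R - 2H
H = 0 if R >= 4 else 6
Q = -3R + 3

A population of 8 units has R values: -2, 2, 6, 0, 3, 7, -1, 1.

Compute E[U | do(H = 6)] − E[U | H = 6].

do(H=6) breaks H's dependence on R. With H=6 fixed, U across the units is -32, -4, 24, -18, 3, 31, -25, -11, mean -4.
Observing H=6 restricts to units where H's equation naturally yields 6: R ∈ {-2, 2, 0, 3, -1, 1}. In that subpopulation U = -32, -4, -18, 3, -25, -11, mean -14.5.
Difference = -4 − (-14.5) = 10.5.

10.5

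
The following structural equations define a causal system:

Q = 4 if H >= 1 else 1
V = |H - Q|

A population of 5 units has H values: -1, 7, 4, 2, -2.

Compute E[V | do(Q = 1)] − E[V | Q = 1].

0.5

do(Q=1) breaks Q's dependence on H. With Q=1 fixed, V across the units is 2, 6, 3, 1, 3, mean 3.
Conditioning on Q=1 selects the 2 unit(s) with H ∈ {-1, -2}. Their V values: 2, 3. Mean = 2.5.
Difference = 3 − 2.5 = 0.5.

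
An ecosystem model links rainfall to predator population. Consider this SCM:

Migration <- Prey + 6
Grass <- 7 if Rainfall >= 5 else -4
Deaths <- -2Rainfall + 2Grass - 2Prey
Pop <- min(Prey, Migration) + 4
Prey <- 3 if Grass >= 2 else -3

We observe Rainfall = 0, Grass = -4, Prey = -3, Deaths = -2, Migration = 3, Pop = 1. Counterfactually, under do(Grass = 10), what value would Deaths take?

Under do(Grass=10), the mechanism Grass <- 7 if Rainfall >= 5 else -4 is discarded; Grass is fixed at 10.
Prey = 3 if Grass >= 2 else -3  [with Grass=10]  = 3
Deaths = -2Rainfall + 2Grass - 2Prey  [with Rainfall=0, Grass=10, Prey=3]  = 14

14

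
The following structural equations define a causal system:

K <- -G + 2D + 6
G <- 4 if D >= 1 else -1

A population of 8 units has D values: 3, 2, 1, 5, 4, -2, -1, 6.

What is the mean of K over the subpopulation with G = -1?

E[K|G=-1] averages over only the 2 units with G=-1 (D = -2, -1): K = 3, 5, mean 4.

4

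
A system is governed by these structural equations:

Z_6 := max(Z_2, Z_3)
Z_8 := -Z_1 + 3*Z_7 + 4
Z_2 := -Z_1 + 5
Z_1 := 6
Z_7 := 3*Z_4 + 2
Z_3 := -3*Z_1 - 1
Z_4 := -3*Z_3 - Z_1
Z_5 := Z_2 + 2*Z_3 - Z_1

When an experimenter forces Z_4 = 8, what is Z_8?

76

do(Z_4=8) replaces the equation Z_4 := -3*Z_3 - Z_1 with the constant Z_4 = 8.
Z_7 = 3*Z_4 + 2  [with Z_4=8]  = 26
Z_8 = -Z_1 + 3*Z_7 + 4  [with Z_1=6, Z_7=26]  = 76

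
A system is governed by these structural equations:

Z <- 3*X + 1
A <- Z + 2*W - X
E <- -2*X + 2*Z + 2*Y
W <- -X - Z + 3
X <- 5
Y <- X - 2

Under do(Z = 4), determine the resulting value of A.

-13

Under do(Z=4), the mechanism Z <- 3*X + 1 is discarded; Z is fixed at 4.
W = -X - Z + 3  [with X=5, Z=4]  = -6
A = Z + 2*W - X  [with Z=4, W=-6, X=5]  = -13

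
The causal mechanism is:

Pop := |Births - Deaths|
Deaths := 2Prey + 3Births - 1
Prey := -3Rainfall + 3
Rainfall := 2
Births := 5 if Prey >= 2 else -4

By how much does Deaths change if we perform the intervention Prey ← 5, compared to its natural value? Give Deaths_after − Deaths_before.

Under do(Prey=5), the mechanism Prey := -3Rainfall + 3 is discarded; Prey is fixed at 5.
Births = 5 if Prey >= 2 else -4  [with Prey=5]  = 5
Deaths = 2Prey + 3Births - 1  [with Prey=5, Births=5]  = 24
Without intervention: Prey = -3Rainfall + 3  [with Rainfall=2]  = -3; Births = 5 if Prey >= 2 else -4  [with Prey=-3]  = -4; Deaths = 2Prey + 3Births - 1  [with Prey=-3, Births=-4]  = -19.
Change = 24 − (-19) = 43.

43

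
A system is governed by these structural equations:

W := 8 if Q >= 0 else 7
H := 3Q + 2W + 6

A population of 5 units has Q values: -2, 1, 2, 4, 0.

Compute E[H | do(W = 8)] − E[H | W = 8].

Every unit gets W=8 under the intervention. H values become 16, 25, 28, 34, 22; E[H|do(W=8)] = 25.
Observing W=8 restricts to units where W's equation naturally yields 8: Q ∈ {1, 2, 4, 0}. In that subpopulation H = 25, 28, 34, 22, mean 27.25.
Difference = 25 − 27.25 = -2.25.

-2.25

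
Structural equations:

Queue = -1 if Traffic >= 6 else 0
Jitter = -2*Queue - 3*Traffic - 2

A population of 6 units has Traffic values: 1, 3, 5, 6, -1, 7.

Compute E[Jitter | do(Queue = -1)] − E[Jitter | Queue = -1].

9

do(Queue=-1) breaks Queue's dependence on Traffic. With Queue=-1 fixed, Jitter across the units is -3, -9, -15, -18, 3, -21, mean -10.5.
Observing Queue=-1 restricts to units where Queue's equation naturally yields -1: Traffic ∈ {6, 7}. In that subpopulation Jitter = -18, -21, mean -19.5.
Difference = -10.5 − (-19.5) = 9.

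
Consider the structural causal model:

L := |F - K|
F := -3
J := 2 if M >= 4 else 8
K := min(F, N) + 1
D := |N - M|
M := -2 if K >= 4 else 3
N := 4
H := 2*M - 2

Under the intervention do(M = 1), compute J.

Under do(M=1), the mechanism M := -2 if K >= 4 else 3 is discarded; M is fixed at 1.
J = 2 if M >= 4 else 8  [with M=1]  = 8

8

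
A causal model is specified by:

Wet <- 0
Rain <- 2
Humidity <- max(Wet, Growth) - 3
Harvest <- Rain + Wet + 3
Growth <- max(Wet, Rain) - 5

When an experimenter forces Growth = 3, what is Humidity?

The intervention breaks the incoming arrows to Growth: Growth <- max(Wet, Rain) - 5 no longer applies, and Growth = 3.
Humidity = max(Wet, Growth) - 3  [with Wet=0, Growth=3]  = 0

0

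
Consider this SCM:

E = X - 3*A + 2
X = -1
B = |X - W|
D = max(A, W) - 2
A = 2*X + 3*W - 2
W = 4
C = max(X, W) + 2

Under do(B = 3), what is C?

6

Under do(B=3), the mechanism B = |X - W| is discarded; B is fixed at 3.
Since C is not a descendant of the intervened variable, it is unaffected.
C = max(X, W) + 2  [with X=-1, W=4]  = 6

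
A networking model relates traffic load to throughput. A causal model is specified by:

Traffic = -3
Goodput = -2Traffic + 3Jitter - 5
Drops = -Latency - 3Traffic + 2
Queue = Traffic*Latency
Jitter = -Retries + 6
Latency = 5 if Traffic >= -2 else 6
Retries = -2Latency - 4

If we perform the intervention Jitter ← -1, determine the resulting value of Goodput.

Intervening sets Jitter = -1 and removes its equation (Jitter = -Retries + 6).
Goodput = -2Traffic + 3Jitter - 5  [with Traffic=-3, Jitter=-1]  = -2

-2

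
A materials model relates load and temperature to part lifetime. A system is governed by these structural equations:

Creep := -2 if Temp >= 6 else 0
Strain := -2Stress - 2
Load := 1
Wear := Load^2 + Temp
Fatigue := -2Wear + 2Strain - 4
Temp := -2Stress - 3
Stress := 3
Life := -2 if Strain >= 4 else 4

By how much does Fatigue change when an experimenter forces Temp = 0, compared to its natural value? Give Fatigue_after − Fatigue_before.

-18

The intervention breaks the incoming arrows to Temp: Temp := -2Stress - 3 no longer applies, and Temp = 0.
Strain = -2Stress - 2  [with Stress=3]  = -8
Wear = Load^2 + Temp  [with Load=1, Temp=0]  = 1
Fatigue = -2Wear + 2Strain - 4  [with Wear=1, Strain=-8]  = -22
Without intervention: Strain = -2Stress - 2  [with Stress=3]  = -8; Temp = -2Stress - 3  [with Stress=3]  = -9; Wear = Load^2 + Temp  [with Load=1, Temp=-9]  = -8; Fatigue = -2Wear + 2Strain - 4  [with Wear=-8, Strain=-8]  = -4.
Change = -22 − (-4) = -18.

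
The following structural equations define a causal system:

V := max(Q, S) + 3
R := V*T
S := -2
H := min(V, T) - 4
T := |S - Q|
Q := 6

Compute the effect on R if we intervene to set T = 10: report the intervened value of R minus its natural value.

18

Under do(T=10), the mechanism T := |S - Q| is discarded; T is fixed at 10.
V = max(Q, S) + 3  [with Q=6, S=-2]  = 9
R = V*T  [with V=9, T=10]  = 90
Without intervention: V = max(Q, S) + 3  [with Q=6, S=-2]  = 9; T = |S - Q|  [with S=-2, Q=6]  = 8; R = V*T  [with V=9, T=8]  = 72.
Change = 90 − 72 = 18.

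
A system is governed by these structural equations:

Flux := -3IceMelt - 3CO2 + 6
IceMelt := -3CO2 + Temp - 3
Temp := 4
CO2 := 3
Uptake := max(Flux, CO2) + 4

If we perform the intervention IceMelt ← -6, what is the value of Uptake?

19

do(IceMelt=-6) replaces the equation IceMelt := -3CO2 + Temp - 3 with the constant IceMelt = -6.
Flux = -3IceMelt - 3CO2 + 6  [with IceMelt=-6, CO2=3]  = 15
Uptake = max(Flux, CO2) + 4  [with Flux=15, CO2=3]  = 19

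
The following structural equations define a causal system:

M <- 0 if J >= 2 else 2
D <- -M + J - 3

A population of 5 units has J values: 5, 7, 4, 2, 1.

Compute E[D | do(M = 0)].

0.8

Every unit gets M=0 under the intervention. D values become 2, 4, 1, -1, -2; E[D|do(M=0)] = 0.8.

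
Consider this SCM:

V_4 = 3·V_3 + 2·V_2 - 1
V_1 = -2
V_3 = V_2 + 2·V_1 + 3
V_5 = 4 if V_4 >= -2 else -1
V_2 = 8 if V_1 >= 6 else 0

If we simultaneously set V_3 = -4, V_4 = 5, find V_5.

Setting V_3 = -4, V_4 = 5 by intervention discards those variables' equations.
V_5 = 4 if V_4 >= -2 else -1  [with V_4=5]  = 4

4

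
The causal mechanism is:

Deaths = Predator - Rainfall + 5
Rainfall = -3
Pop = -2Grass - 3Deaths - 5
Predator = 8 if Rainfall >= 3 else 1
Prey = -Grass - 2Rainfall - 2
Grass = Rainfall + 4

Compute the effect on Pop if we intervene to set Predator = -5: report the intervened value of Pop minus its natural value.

Under do(Predator=-5), the mechanism Predator = 8 if Rainfall >= 3 else 1 is discarded; Predator is fixed at -5.
Grass = Rainfall + 4  [with Rainfall=-3]  = 1
Deaths = Predator - Rainfall + 5  [with Predator=-5, Rainfall=-3]  = 3
Pop = -2Grass - 3Deaths - 5  [with Grass=1, Deaths=3]  = -16
Without intervention: Grass = Rainfall + 4  [with Rainfall=-3]  = 1; Predator = 8 if Rainfall >= 3 else 1  [with Rainfall=-3]  = 1; Deaths = Predator - Rainfall + 5  [with Predator=1, Rainfall=-3]  = 9; Pop = -2Grass - 3Deaths - 5  [with Grass=1, Deaths=9]  = -34.
Change = -16 − (-34) = 18.

18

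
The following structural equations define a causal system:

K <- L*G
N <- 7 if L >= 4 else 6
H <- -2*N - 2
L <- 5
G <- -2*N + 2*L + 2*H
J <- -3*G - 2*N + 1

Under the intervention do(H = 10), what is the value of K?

The intervention breaks the incoming arrows to H: H <- -2*N - 2 no longer applies, and H = 10.
N = 7 if L >= 4 else 6  [with L=5]  = 7
G = -2*N + 2*L + 2*H  [with N=7, L=5, H=10]  = 16
K = L*G  [with L=5, G=16]  = 80

80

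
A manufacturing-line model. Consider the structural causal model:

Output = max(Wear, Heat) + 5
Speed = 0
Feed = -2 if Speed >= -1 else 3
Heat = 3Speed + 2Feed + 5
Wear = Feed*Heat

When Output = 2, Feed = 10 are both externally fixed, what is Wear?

Setting Output = 2, Feed = 10 by intervention discards those variables' equations.
Heat = 3Speed + 2Feed + 5  [with Speed=0, Feed=10]  = 25
Wear = Feed*Heat  [with Feed=10, Heat=25]  = 250

250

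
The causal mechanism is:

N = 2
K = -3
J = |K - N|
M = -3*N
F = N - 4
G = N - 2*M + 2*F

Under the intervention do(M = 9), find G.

-20

The intervention breaks the incoming arrows to M: M = -3*N no longer applies, and M = 9.
F = N - 4  [with N=2]  = -2
G = N - 2*M + 2*F  [with N=2, M=9, F=-2]  = -20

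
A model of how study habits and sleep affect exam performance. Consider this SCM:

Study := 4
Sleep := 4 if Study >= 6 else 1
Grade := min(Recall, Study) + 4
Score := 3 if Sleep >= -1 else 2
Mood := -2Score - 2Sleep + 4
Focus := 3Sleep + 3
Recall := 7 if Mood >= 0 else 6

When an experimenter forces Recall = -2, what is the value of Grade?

2

Intervening sets Recall = -2 and removes its equation (Recall := 7 if Mood >= 0 else 6).
Grade = min(Recall, Study) + 4  [with Recall=-2, Study=4]  = 2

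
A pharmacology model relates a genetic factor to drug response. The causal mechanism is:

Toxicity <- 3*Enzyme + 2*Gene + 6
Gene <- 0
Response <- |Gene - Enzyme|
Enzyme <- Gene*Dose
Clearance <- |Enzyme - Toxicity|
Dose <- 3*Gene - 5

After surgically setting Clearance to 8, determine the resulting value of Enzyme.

do(Clearance=8) replaces the equation Clearance <- |Enzyme - Toxicity| with the constant Clearance = 8.
Enzyme is not downstream of the intervention, so its value is determined by the original equations.
Dose = 3*Gene - 5  [with Gene=0]  = -5
Enzyme = Gene*Dose  [with Gene=0, Dose=-5]  = 0

0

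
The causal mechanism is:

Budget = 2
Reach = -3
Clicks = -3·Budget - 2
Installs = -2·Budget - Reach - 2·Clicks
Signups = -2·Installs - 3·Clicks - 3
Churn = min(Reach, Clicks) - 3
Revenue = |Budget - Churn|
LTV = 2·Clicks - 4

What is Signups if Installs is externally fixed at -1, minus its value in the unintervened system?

32

Intervening sets Installs = -1 and removes its equation (Installs = -2·Budget - Reach - 2·Clicks).
Clicks = -3·Budget - 2  [with Budget=2]  = -8
Signups = -2·Installs - 3·Clicks - 3  [with Installs=-1, Clicks=-8]  = 23
Without intervention: Clicks = -3·Budget - 2  [with Budget=2]  = -8; Installs = -2·Budget - Reach - 2·Clicks  [with Budget=2, Reach=-3, Clicks=-8]  = 15; Signups = -2·Installs - 3·Clicks - 3  [with Installs=15, Clicks=-8]  = -9.
Change = 23 − (-9) = 32.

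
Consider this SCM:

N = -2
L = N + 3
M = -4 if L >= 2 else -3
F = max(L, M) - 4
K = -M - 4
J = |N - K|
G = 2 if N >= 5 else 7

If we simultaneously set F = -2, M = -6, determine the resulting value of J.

The joint intervention fixes F = -2, M = -6, removing each variable's own equation.
K = -M - 4  [with M=-6]  = 2
J = |N - K|  [with N=-2, K=2]  = 4

4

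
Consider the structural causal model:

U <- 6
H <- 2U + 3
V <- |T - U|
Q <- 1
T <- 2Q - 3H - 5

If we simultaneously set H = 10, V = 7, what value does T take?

The joint intervention fixes H = 10, V = 7, removing each variable's own equation.
T = 2Q - 3H - 5  [with Q=1, H=10]  = -33

-33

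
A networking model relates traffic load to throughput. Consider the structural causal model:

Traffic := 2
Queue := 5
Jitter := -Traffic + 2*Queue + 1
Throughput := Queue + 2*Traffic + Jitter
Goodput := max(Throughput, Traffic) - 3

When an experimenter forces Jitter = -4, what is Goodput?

do(Jitter=-4) replaces the equation Jitter := -Traffic + 2*Queue + 1 with the constant Jitter = -4.
Throughput = Queue + 2*Traffic + Jitter  [with Queue=5, Traffic=2, Jitter=-4]  = 5
Goodput = max(Throughput, Traffic) - 3  [with Throughput=5, Traffic=2]  = 2

2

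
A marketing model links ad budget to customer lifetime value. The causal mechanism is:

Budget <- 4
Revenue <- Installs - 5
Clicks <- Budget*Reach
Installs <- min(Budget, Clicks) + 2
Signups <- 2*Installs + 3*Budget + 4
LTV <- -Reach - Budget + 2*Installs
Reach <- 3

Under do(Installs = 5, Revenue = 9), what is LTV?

3

Setting Installs = 5, Revenue = 9 by intervention discards those variables' equations.
LTV = -Reach - Budget + 2*Installs  [with Reach=3, Budget=4, Installs=5]  = 3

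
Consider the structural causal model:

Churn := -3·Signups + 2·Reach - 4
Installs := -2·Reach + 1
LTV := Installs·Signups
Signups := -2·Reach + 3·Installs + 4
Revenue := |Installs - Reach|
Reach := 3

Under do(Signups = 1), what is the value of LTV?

The intervention breaks the incoming arrows to Signups: Signups := -2·Reach + 3·Installs + 4 no longer applies, and Signups = 1.
Installs = -2·Reach + 1  [with Reach=3]  = -5
LTV = Installs·Signups  [with Installs=-5, Signups=1]  = -5

-5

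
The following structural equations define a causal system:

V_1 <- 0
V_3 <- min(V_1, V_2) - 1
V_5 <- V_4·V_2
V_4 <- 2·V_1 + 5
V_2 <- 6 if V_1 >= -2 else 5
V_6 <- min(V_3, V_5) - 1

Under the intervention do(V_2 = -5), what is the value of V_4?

Under do(V_2=-5), the mechanism V_2 <- 6 if V_1 >= -2 else 5 is discarded; V_2 is fixed at -5.
Since V_4 is not a descendant of the intervened variable, it is unaffected.
V_4 = 2·V_1 + 5  [with V_1=0]  = 5

5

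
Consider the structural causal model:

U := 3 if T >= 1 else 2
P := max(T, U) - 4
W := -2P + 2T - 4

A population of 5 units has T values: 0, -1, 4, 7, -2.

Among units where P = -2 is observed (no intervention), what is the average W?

E[W|P=-2] averages over only the 3 units with P=-2 (T = 0, -1, -2): W = 0, -2, -4, mean -2.

-2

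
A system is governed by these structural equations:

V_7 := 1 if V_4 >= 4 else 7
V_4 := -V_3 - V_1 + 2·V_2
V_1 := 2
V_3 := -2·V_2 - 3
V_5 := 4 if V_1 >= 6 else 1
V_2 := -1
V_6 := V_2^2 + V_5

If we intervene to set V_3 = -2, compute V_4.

The intervention breaks the incoming arrows to V_3: V_3 := -2·V_2 - 3 no longer applies, and V_3 = -2.
V_4 = -V_3 - V_1 + 2·V_2  [with V_3=-2, V_1=2, V_2=-1]  = -2

-2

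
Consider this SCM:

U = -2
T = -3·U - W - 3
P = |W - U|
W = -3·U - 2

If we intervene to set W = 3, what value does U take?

-2

Under do(W=3), the mechanism W = -3·U - 2 is discarded; W is fixed at 3.
U is not downstream of the intervention, so its value is determined by the original equations.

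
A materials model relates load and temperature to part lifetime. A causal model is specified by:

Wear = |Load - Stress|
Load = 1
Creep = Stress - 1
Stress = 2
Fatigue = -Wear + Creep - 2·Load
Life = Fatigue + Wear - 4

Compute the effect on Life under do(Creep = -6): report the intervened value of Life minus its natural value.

-7

The intervention breaks the incoming arrows to Creep: Creep = Stress - 1 no longer applies, and Creep = -6.
Wear = |Load - Stress|  [with Load=1, Stress=2]  = 1
Fatigue = -Wear + Creep - 2·Load  [with Wear=1, Creep=-6, Load=1]  = -9
Life = Fatigue + Wear - 4  [with Fatigue=-9, Wear=1]  = -12
Without intervention: Creep = Stress - 1  [with Stress=2]  = 1; Wear = |Load - Stress|  [with Load=1, Stress=2]  = 1; Fatigue = -Wear + Creep - 2·Load  [with Wear=1, Creep=1, Load=1]  = -2; Life = Fatigue + Wear - 4  [with Fatigue=-2, Wear=1]  = -5.
Change = -12 − (-5) = -7.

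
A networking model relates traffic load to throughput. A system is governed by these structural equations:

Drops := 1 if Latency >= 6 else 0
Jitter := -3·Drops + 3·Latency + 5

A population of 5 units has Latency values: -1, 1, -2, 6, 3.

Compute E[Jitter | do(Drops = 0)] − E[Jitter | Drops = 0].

Every unit gets Drops=0 under the intervention. Jitter values become 2, 8, -1, 23, 14; E[Jitter|do(Drops=0)] = 9.2.
Observing Drops=0 restricts to units where Drops's equation naturally yields 0: Latency ∈ {-1, 1, -2, 3}. In that subpopulation Jitter = 2, 8, -1, 14, mean 5.75.
Difference = 9.2 − 5.75 = 3.45.

3.45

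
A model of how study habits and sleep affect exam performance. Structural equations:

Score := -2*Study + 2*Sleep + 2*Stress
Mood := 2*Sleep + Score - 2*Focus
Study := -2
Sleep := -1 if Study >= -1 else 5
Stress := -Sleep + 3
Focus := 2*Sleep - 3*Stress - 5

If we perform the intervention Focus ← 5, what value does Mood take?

Under do(Focus=5), the mechanism Focus := 2*Sleep - 3*Stress - 5 is discarded; Focus is fixed at 5.
Sleep = -1 if Study >= -1 else 5  [with Study=-2]  = 5
Stress = -Sleep + 3  [with Sleep=5]  = -2
Score = -2*Study + 2*Sleep + 2*Stress  [with Study=-2, Sleep=5, Stress=-2]  = 10
Mood = 2*Sleep + Score - 2*Focus  [with Sleep=5, Score=10, Focus=5]  = 10

10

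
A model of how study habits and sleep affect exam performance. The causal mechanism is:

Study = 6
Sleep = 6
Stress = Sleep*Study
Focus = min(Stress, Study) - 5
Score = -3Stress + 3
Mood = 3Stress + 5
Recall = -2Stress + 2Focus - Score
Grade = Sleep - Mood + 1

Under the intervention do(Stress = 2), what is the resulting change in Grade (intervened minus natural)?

The intervention breaks the incoming arrows to Stress: Stress = Sleep*Study no longer applies, and Stress = 2.
Mood = 3Stress + 5  [with Stress=2]  = 11
Grade = Sleep - Mood + 1  [with Sleep=6, Mood=11]  = -4
Without intervention: Stress = Sleep*Study  [with Sleep=6, Study=6]  = 36; Mood = 3Stress + 5  [with Stress=36]  = 113; Grade = Sleep - Mood + 1  [with Sleep=6, Mood=113]  = -106.
Change = -4 − (-106) = 102.

102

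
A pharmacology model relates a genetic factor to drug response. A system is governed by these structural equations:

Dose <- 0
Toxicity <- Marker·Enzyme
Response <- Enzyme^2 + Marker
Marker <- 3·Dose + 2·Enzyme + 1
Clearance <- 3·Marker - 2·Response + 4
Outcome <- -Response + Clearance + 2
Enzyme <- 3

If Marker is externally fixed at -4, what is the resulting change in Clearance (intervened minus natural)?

The intervention breaks the incoming arrows to Marker: Marker <- 3·Dose + 2·Enzyme + 1 no longer applies, and Marker = -4.
Response = Enzyme^2 + Marker  [with Enzyme=3, Marker=-4]  = 5
Clearance = 3·Marker - 2·Response + 4  [with Marker=-4, Response=5]  = -18
Without intervention: Marker = 3·Dose + 2·Enzyme + 1  [with Dose=0, Enzyme=3]  = 7; Response = Enzyme^2 + Marker  [with Enzyme=3, Marker=7]  = 16; Clearance = 3·Marker - 2·Response + 4  [with Marker=7, Response=16]  = -7.
Change = -18 − (-7) = -11.

-11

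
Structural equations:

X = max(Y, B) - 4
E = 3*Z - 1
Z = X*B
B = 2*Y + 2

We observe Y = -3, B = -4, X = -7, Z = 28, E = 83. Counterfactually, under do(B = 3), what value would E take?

-10

do(B=3) replaces the equation B = 2*Y + 2 with the constant B = 3.
X = max(Y, B) - 4  [with Y=-3, B=3]  = -1
Z = X*B  [with X=-1, B=3]  = -3
E = 3*Z - 1  [with Z=-3]  = -10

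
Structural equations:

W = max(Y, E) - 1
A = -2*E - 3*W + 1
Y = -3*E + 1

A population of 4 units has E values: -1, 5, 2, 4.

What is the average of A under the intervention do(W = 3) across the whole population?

The intervention sets W=3 in all 4 units regardless of E. Recomputing A per unit gives -6, -18, -12, -16; average -13.

-13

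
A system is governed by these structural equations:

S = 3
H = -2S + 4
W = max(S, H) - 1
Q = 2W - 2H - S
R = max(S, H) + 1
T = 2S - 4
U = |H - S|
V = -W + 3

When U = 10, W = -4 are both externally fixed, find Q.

The joint intervention fixes U = 10, W = -4, removing each variable's own equation.
H = -2S + 4  [with S=3]  = -2
Q = 2W - 2H - S  [with W=-4, H=-2, S=3]  = -7

-7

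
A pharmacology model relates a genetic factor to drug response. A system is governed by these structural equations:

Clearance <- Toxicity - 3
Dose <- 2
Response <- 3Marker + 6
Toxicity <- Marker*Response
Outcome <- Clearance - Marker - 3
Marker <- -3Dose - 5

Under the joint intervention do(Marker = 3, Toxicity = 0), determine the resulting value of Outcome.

-9

The joint intervention fixes Marker = 3, Toxicity = 0, removing each variable's own equation.
Clearance = Toxicity - 3  [with Toxicity=0]  = -3
Outcome = Clearance - Marker - 3  [with Clearance=-3, Marker=3]  = -9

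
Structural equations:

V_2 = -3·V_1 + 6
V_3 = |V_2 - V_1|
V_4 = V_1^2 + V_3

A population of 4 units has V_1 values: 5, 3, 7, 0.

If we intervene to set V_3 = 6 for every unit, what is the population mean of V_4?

26.75

The intervention sets V_3=6 in all 4 units regardless of V_1. Recomputing V_4 per unit gives 31, 15, 55, 6; average 26.75.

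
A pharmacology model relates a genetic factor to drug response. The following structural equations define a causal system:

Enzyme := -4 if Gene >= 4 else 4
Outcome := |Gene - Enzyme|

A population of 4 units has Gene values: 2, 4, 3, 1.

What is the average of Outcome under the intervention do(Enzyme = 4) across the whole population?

Under do(Enzyme=4), Enzyme's equation is replaced by Enzyme=4 for every unit. Per-unit Outcome: 2, 0, 1, 3. Mean = 1.5.

1.5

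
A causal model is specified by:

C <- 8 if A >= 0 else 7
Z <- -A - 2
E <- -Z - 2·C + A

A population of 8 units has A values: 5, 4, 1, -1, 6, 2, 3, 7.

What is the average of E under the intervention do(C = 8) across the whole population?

-7.25

do(C=8) breaks C's dependence on A. With C=8 fixed, E across the units is -4, -6, -12, -16, -2, -10, -8, 0, mean -7.25.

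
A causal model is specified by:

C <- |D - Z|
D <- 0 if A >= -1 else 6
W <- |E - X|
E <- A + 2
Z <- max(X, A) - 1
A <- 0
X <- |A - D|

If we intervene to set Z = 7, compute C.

The intervention breaks the incoming arrows to Z: Z <- max(X, A) - 1 no longer applies, and Z = 7.
D = 0 if A >= -1 else 6  [with A=0]  = 0
C = |D - Z|  [with D=0, Z=7]  = 7

7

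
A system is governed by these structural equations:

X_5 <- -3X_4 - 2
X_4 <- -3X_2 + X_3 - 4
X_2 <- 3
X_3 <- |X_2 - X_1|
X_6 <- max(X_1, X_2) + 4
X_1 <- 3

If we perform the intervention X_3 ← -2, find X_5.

43

do(X_3=-2) replaces the equation X_3 <- |X_2 - X_1| with the constant X_3 = -2.
X_4 = -3X_2 + X_3 - 4  [with X_2=3, X_3=-2]  = -15
X_5 = -3X_4 - 2  [with X_4=-15]  = 43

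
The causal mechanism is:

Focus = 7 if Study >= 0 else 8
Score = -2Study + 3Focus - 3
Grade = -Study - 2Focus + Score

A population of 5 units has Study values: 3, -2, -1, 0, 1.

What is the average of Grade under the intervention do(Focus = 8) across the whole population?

4.4

do(Focus=8) breaks Focus's dependence on Study. With Focus=8 fixed, Grade across the units is -4, 11, 8, 5, 2, mean 4.4.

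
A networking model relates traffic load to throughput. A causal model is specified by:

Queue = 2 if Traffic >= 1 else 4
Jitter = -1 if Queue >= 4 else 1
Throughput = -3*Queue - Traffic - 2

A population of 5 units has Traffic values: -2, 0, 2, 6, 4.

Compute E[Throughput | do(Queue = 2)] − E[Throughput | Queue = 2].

The intervention sets Queue=2 in all 5 units regardless of Traffic. Recomputing Throughput per unit gives -6, -8, -10, -14, -12; average -10.
Observing Queue=2 restricts to units where Queue's equation naturally yields 2: Traffic ∈ {2, 6, 4}. In that subpopulation Throughput = -10, -14, -12, mean -12.
Difference = -10 − (-12) = 2.

2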